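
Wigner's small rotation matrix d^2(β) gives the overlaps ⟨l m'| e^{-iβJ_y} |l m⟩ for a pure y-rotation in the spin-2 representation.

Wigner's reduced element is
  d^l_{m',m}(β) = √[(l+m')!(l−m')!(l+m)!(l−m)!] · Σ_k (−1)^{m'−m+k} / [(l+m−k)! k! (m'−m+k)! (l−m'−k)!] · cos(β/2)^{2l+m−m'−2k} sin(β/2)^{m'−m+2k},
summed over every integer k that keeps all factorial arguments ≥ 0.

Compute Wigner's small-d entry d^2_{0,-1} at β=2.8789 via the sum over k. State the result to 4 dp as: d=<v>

d=0.3071

d^2_{0,-1}(β=2.8789) via Wigner's sum:
c=cos(2.8789/2)=0.130969, s=sin(2.8789/2)=0.991386; N=√[2·2·1·6]=4.898979
The bounds max(0,m−m')=0 and min(l+m,l−m')=1 give 2 terms
  k=0: (−1)^1·4.8990/(2)·0.1310^3·0.9914^1 = -0.005455
  k=1: (−1)^2·4.8990/(2)·0.1310^1·0.9914^3 = +0.312589
d^2_{0,-1}(2.8789) = -0.005455 +0.312589 = +0.307133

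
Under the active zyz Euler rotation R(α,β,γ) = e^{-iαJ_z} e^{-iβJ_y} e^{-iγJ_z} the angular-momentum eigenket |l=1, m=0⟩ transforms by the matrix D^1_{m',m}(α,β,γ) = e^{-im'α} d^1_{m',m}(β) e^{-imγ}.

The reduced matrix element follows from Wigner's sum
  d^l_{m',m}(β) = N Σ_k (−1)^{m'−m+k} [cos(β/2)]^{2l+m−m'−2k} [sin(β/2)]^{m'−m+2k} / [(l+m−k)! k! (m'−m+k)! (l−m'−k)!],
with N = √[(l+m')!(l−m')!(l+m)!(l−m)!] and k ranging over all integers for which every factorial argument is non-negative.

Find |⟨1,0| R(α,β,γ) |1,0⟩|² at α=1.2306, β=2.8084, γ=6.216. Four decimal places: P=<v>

P=0.8930

D^1_{0,0}(1.2306,2.8084,6.216) = e^{-i·0·1.2306}·d^1_{0,0}(2.8084)·e^{-i·0·6.216}. Compute d first:
With c≡cos(β/2)=0.165827 and s≡sin(β/2)=0.986155, N=[1·1·1·1]^{1/2}=1.000000
Admissible k: 0..1 (factorial args all ≥0)
  k=0: (−1)^0·1.0000/(1)·0.1658^2·0.9862^0 = +0.027499
  k=1: (−1)^1·1.0000/(1)·0.1658^0·0.9862^2 = -0.972501
d^1_{0,0}(2.8084) = +0.027499 -0.972501 = -0.945003
|D^1_{0,0}|² = |d^1_{0,0}(β)|² = (-0.945003)² = 0.893031 (the z-rotation phases have unit modulus)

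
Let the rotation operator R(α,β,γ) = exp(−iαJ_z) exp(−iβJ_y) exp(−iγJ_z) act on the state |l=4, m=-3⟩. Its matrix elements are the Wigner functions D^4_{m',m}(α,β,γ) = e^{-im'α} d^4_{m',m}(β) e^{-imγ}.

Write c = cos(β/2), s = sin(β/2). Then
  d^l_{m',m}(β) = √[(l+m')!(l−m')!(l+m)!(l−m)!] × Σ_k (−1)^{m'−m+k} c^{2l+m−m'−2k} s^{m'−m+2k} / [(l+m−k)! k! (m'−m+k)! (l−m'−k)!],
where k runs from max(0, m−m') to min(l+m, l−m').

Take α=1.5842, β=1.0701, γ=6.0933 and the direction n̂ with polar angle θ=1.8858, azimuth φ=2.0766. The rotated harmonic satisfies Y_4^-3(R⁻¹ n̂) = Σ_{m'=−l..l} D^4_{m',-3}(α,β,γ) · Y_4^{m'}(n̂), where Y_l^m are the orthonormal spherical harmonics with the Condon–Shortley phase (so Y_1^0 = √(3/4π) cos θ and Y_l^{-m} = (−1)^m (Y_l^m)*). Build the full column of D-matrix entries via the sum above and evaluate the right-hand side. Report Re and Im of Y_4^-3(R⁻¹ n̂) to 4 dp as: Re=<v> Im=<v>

Re=-0.2697 Im=-0.2819

Need the full column D^4_{m',-3} for m'=−4..4 at α=1.5842, β=1.0701, γ=6.0933.
cos(β/2)=0.860243, sin(β/2)=0.509884
d^4_{-4,-3}: single k=1 term ⇒ +0.502765;  D = +0.437295-0.248085i
d^4_{-3,-3}: k∈[0..1] ⇒ +0.299895 -0.737510 = -0.437615;  D = +0.221019+0.377700i
d^4_{-2,-3}: k∈[0..1] ⇒ -0.665095 +0.700980 = +0.035885;  D = -0.030726+0.018537i
d^4_{-1,-3}: k∈[0..1] ⇒ +0.836258 -0.489654 = +0.346604;  D = +0.183009+0.294350i
d^4_{0,-3}: k∈[0..1] ⇒ -0.738898 +0.259588 = -0.479310;  D = -0.403620+0.258512i
d^4_{1,-3}: k∈[0..1] ⇒ +0.489654 -0.103215 = +0.386440;  D = -0.212766-0.322593i
d^4_{2,-3}: k∈[0..1] ⇒ -0.246267 +0.028839 = -0.217428;  D = +0.179884-0.122133i
d^4_{3,-3}: k∈[0..1] ⇒ +0.091027 -0.004568 = +0.086458;  D = +0.049520+0.070872i
d^4_{4,-3}: single k=0 term ⇒ -0.021800;  D = -0.017701+0.012725i
Y_4^{m'}(θ=1.8858,φ=2.0766) and Σ D·Y over m':
  (+0.4373-0.2481i)·(-0.1581-0.3253i)  (+0.2210+0.3777i)·(-0.3328-0.0178i)  (-0.0307+0.0185i)·(+0.0526-0.0841i)  (+0.1830+0.2943i)·(-0.1572-0.2838i)  (-0.4036+0.2585i)·(+0.0468+0.0000i)  (-0.2128-0.3226i)·(+0.1572-0.2838i)  (+0.1799-0.1221i)·(+0.0526+0.0841i)  (+0.0495+0.0709i)·(+0.3328-0.0178i)  (-0.0177+0.0127i)·(-0.1581+0.3253i)
Y_4^-3(R⁻¹ n̂) = -0.269729-0.281890i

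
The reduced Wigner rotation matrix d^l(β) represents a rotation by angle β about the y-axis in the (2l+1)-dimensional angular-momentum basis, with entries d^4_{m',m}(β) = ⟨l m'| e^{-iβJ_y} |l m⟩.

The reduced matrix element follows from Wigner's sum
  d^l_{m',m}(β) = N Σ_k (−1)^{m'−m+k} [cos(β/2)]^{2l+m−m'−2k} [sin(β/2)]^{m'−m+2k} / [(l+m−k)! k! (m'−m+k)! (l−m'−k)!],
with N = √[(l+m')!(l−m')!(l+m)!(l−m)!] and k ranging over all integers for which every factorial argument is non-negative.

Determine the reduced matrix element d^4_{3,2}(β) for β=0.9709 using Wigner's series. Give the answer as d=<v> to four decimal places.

d^4_{3,2}(β=0.9709) via Wigner's sum:
With c≡cos(β/2)=0.884465 and s≡sin(β/2)=0.466606, N=[5040·1·720·2]^{1/2}=2693.993318
Admissible k: 0..1 (factorial args all ≥0)
  k=0: (−1)^1·2693.9933/(720)·0.8845^7·0.4666^1 = -0.739230
  k=1: (−1)^2·2693.9933/(240)·0.8845^5·0.4666^3 = +0.617221
d^4_{3,2}(0.9709) = -0.739230 +0.617221 = -0.122009

d=-0.1220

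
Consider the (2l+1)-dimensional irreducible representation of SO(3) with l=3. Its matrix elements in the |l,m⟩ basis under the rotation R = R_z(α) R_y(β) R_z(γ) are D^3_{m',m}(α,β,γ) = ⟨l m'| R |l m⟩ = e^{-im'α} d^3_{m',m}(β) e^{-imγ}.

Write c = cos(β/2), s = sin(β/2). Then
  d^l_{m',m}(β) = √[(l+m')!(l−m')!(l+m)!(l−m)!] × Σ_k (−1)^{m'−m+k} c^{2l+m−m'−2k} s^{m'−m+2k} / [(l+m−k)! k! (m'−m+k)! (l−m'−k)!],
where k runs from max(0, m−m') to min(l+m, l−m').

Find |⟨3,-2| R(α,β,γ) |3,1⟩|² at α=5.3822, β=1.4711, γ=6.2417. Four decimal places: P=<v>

P=0.2115

D^3_{-2,1}(5.3822,1.4711,6.2417) = e^{-i·-2·5.3822}·d^3_{-2,1}(1.4711)·e^{-i·1·6.2417}. Compute d first:
With c≡cos(β/2)=0.741462 and s≡sin(β/2)=0.670995, N=[1·120·24·2]^{1/2}=75.894664
k∈{3,4} keeps every argument non-negative
  k=3: (−1)^0·75.8947/(12)·0.7415^3·0.6710^3 = +0.778851
  k=4: (−1)^1·75.8947/(24)·0.7415^1·0.6710^5 = -0.318923
d^3_{-2,1}(1.4711) = +0.778851 -0.318923 = +0.459928
|D^3_{-2,1}|² = |d^3_{-2,1}(β)|² = (+0.459928)² = 0.211534 (the z-rotation phases have unit modulus)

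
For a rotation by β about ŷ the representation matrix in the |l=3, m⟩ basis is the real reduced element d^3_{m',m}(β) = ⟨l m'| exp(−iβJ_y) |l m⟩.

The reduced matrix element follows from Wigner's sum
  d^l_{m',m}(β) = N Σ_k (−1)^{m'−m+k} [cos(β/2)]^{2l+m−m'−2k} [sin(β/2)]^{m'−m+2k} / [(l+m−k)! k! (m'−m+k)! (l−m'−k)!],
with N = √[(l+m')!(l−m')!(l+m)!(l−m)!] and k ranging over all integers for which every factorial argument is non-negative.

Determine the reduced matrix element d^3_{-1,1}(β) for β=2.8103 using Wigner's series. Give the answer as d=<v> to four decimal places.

d^3_{-1,1}(β=2.8103) via Wigner's sum:
Half-angle: c=0.164890, s=0.986312. N=√(2·24·24·2)=48.000000
k: max(0,(1)−(-1))=2 … min(3+(1),3−(-1))=4
  k=2: (−1)^0·48.0000/(8)·0.1649^4·0.9863^2 = +0.004315
  k=3: (−1)^1·48.0000/(6)·0.1649^2·0.9863^4 = -0.205843
  k=4: (−1)^2·48.0000/(48)·0.1649^0·0.9863^6 = +0.920632
d^3_{-1,1}(2.8103) = +0.004315 -0.205843 +0.920632 = +0.719104

d=0.7191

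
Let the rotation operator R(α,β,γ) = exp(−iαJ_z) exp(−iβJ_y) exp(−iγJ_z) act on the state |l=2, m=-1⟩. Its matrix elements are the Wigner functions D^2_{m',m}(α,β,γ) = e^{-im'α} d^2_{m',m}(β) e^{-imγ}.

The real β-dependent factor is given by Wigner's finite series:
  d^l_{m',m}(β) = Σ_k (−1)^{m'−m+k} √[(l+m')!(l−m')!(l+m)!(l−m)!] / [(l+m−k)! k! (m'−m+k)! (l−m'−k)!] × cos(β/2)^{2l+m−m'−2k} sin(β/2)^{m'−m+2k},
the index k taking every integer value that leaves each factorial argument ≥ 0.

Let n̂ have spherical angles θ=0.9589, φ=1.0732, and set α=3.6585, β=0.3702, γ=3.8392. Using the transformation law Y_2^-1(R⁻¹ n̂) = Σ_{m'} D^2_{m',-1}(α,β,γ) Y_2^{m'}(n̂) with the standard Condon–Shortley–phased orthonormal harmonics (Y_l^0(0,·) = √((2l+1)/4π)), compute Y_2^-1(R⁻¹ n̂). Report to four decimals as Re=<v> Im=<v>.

Re=0.2048 Im=0.0480

Need the full column D^2_{m',-1} for m'=−2..2 at α=3.6585, β=0.3702, γ=3.8392.
cos(β/2)=0.982918, sin(β/2)=0.184045
d^2_{-2,-1}: single k=1 term ⇒ +0.349547;  D = +0.055905-0.345047i
d^2_{-1,-1}: k∈[0..1] ⇒ +0.933402 -0.098175 = +0.835227;  D = +0.291320+0.782775i
d^2_{0,-1}: k∈[0..1] ⇒ -0.428106 +0.015009 = -0.413096;  D = +0.316589+0.265367i
d^2_{1,-1}: k∈[0..1] ⇒ +0.098175 -0.001147 = +0.097028;  D = +0.095448+0.017438i
d^2_{2,-1}: single k=0 term ⇒ -0.012255;  D = +0.011569-0.004043i
Y_2^{m'}(θ=0.9589,φ=1.0732) and Σ D·Y over m':
  (+0.0559-0.3450i)·(-0.1409-0.2171i)  (+0.2913+0.7828i)·(+0.1734-0.3192i)  (+0.3166+0.2654i)·(-0.0032+0.0000i)  (+0.0954+0.0174i)·(-0.1734-0.3192i)  (+0.0116-0.0040i)·(-0.1409+0.2171i)
Y_2^-1(R⁻¹ n̂) = +0.204835+0.047950i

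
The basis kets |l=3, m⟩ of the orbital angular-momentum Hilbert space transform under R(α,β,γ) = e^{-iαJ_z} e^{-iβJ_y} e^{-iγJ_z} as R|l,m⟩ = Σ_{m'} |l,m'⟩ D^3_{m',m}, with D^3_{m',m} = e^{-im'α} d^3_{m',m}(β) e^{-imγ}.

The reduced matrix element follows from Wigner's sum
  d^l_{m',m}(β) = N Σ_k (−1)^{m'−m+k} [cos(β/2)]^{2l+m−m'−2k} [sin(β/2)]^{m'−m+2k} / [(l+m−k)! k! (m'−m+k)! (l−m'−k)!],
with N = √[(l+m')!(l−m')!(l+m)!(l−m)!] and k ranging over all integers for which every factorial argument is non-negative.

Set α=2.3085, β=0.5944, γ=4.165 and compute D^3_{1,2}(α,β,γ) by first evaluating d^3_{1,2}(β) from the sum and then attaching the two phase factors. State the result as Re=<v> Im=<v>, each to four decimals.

Re=-0.2102 Im=0.5633

Split into d^3_{1,2}(β=0.5944) × two z-phases.
c=cos(0.5944/2)=0.956160, s=sin(0.5944/2)=0.292844; N=√[24·2·120·1]=75.894664
k∈{1,2} keeps every argument non-negative
  k=1: (−1)^0·75.8947/(24)·0.9562^5·0.2928^1 = +0.740099
  k=2: (−1)^1·75.8947/(12)·0.9562^3·0.2928^3 = -0.138845
d^3_{1,2}(0.5944) = +0.740099 -0.138845 = +0.601254
D = (-0.672590-0.740015i)·(+0.601254)·(-0.458244-0.888827i) = -0.210159+0.563329i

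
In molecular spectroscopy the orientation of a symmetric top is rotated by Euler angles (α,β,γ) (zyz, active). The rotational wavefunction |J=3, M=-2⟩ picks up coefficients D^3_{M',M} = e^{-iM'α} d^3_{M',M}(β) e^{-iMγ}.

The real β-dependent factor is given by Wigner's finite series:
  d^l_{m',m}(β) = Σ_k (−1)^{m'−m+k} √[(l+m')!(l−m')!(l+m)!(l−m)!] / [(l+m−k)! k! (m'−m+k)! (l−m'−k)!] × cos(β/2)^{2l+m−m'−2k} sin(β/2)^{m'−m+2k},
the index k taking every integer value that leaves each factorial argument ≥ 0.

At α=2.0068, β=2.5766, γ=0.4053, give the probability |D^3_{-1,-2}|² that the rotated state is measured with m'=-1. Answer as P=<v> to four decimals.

P=0.0135

D^3_{-1,-2}(2.0068,2.5766,0.4053) = e^{-i·-1·2.0068}·d^3_{-1,-2}(2.5766)·e^{-i·-2·0.4053}. Compute d first:
Half-angle: c=0.278754, s=0.960363. N=√(2·24·1·120)=75.894664
Admissible k: 0..1 (factorial args all ≥0)
  k=0: (−1)^1·75.8947/(24)·0.2788^5·0.9604^1 = -0.005111
  k=1: (−1)^2·75.8947/(12)·0.2788^3·0.9604^3 = +0.121338
d^3_{-1,-2}(2.5766) = -0.005111 +0.121338 = +0.116227
|D^3_{-1,-2}|² = |d^3_{-1,-2}(β)|² = (+0.116227)² = 0.013509 (the z-rotation phases have unit modulus)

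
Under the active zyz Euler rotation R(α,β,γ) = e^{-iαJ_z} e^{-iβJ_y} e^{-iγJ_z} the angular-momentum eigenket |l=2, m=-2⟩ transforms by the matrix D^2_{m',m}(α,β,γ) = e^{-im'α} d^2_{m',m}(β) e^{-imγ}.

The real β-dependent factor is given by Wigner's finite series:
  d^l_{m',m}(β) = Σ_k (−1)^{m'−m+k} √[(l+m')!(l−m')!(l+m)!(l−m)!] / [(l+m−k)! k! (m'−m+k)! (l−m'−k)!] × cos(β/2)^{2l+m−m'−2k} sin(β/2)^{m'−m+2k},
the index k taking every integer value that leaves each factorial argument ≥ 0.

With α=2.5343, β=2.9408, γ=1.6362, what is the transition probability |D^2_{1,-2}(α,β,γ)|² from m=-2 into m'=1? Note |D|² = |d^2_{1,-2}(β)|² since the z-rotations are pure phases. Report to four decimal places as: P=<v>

P=0.0390

First d^2_{1,-2}(β=2.9408), then the phase factors e^{-i(1)α} and e^{-i(-2)γ}:
Half-angle: c=0.100228, s=0.994965. N=√(6·1·1·24)=12.000000
The bounds max(0,m−m')=0 and min(l+m,l−m')=0 give 1 term
  k=0: (−1)^3·12.0000/(6)·0.1002^1·0.9950^3 = -0.197443
d^2_{1,-2}(2.9408) = -0.197443
|D^2_{1,-2}|² = |d^2_{1,-2}(β)|² = (-0.197443)² = 0.038984 (the z-rotation phases have unit modulus)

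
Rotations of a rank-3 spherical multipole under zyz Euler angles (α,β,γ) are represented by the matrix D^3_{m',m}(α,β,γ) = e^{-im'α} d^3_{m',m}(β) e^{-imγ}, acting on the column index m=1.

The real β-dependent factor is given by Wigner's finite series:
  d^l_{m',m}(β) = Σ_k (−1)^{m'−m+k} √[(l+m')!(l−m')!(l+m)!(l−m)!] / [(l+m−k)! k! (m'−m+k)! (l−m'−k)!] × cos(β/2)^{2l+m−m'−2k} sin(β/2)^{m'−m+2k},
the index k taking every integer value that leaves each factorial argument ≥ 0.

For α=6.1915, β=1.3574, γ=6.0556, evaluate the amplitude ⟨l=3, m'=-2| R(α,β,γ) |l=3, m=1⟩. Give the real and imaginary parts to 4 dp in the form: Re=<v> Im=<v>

First d^3_{-2,1}(β=1.3574), then the phase factors e^{-i(-2)α} and e^{-i(1)γ}:
c=cos(1.3574/2)=0.778389, s=sin(1.3574/2)=0.627782; N=√[1·120·24·2]=75.894664
The bounds max(0,m−m')=3 and min(l+m,l−m')=4 give 2 terms
  k=3: (−1)^0·75.8947/(12)·0.7784^3·0.6278^3 = +0.737984
  k=4: (−1)^1·75.8947/(24)·0.7784^1·0.6278^5 = -0.240016
d^3_{-2,1}(1.3574) = +0.737984 -0.240016 = +0.497968
Phases: e^{-i·(-2)·6.1915}=+0.983235-0.182345i, e^{-i·(1)·6.0556}=+0.974214+0.225626i ⇒ D=+0.497481+0.022010i

Re=0.4975 Im=0.0220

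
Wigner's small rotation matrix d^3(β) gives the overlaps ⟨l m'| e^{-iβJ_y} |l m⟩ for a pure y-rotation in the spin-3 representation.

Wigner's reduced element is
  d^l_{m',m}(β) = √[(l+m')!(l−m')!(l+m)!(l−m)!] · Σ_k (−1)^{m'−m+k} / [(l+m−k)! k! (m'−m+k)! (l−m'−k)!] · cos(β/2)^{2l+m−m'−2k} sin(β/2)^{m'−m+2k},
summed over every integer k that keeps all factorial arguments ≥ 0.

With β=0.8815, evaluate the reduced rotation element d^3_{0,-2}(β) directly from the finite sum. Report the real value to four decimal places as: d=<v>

d^3_{0,-2}(β=0.8815) via Wigner's sum:
c=cos(0.8815/2)=0.904432, s=sin(0.8815/2)=0.426618; N=√[6·6·1·120]=65.726707
k∈{0,1} keeps every argument non-negative
  k=0: (−1)^2·65.7267/(12)·0.9044^4·0.4266^2 = +0.667025
  k=1: (−1)^3·65.7267/(12)·0.9044^2·0.4266^4 = -0.148412
d^3_{0,-2}(0.8815) = +0.667025 -0.148412 = +0.518614

d=0.5186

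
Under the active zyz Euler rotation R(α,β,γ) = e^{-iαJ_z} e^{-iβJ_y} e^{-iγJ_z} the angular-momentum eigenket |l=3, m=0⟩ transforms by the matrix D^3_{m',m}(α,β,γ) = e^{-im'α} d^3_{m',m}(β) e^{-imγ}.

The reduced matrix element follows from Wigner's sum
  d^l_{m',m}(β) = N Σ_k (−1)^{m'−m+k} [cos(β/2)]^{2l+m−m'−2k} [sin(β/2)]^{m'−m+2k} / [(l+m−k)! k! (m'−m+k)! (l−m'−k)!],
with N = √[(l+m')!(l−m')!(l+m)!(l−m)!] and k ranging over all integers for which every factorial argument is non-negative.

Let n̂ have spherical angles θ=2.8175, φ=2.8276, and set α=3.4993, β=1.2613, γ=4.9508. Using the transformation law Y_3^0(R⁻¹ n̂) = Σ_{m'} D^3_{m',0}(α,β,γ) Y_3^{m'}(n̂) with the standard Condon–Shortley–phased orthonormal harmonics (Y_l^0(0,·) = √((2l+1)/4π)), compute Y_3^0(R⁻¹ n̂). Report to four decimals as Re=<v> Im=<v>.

Need the full column D^3_{m',0} for m'=−3..3 at α=3.4993, β=1.2613, γ=4.9508.
cos(β/2)=0.807644, sin(β/2)=0.589670
d^3_{-3,0}: single k=3 term ⇒ +0.483061;  D = -0.230605-0.424464i
d^3_{-2,0}: k∈[2..3] ⇒ +0.810325 -0.431953 = +0.378372;  D = +0.285603+0.248186i
d^3_{-1,0}: k∈[1..3] ⇒ +0.701941 -1.122533 +0.199460 = -0.221133;  D = +0.207135+0.077425i
d^3_{0,0}: k∈[0..3] ⇒ +0.277537 -1.331500 +0.709772 -0.042039 = -0.386230;  D = -0.386230+0.000000i
d^3_{1,0}: k∈[0..2] ⇒ -0.701941 +1.122533 -0.199460 = +0.221133;  D = -0.207135+0.077425i
d^3_{2,0}: k∈[0..1] ⇒ +0.810325 -0.431953 = +0.378372;  D = +0.285603-0.248186i
d^3_{3,0}: single k=0 term ⇒ -0.483061;  D = +0.230605-0.424464i
Y_3^{m'}(θ=2.8175,φ=2.8276) and Σ D·Y over m':
  (-0.2306-0.4245i)·(-0.0079-0.0109i)  (+0.2856+0.2482i)·(-0.0795-0.0577i)  (+0.2071+0.0774i)·(-0.3419-0.1110i)  (-0.3862+0.0000i)·(-0.5281+0.0000i)  (-0.2071+0.0774i)·(+0.3419-0.1110i)  (+0.2856-0.2482i)·(-0.0795+0.0577i)  (+0.2306-0.4245i)·(+0.0079-0.0109i)
Y_3^0(R⁻¹ n̂) = +0.057175+0.000000i

Re=0.0572 Im=0.0000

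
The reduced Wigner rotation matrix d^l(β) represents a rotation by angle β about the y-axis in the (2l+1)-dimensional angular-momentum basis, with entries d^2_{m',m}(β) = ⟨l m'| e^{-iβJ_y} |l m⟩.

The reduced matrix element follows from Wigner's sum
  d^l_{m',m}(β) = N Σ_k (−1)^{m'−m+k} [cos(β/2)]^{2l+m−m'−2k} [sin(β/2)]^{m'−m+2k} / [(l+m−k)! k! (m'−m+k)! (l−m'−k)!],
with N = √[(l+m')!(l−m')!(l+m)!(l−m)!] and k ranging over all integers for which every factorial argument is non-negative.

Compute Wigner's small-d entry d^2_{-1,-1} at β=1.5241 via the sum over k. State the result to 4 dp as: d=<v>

d=-0.4745

d^2_{-1,-1}(β=1.5241) via Wigner's sum:
c=cos(1.5241/2)=0.723422, s=sin(1.5241/2)=0.690406; N=√[1·6·1·6]=6.000000
Admissible k: 0..1 (factorial args all ≥0)
  k=0: (−1)^0·6.0000/(6)·0.7234^4·0.6904^0 = +0.273884
  k=1: (−1)^1·6.0000/(2)·0.7234^2·0.6904^2 = -0.748366
d^2_{-1,-1}(1.5241) = +0.273884 -0.748366 = -0.474481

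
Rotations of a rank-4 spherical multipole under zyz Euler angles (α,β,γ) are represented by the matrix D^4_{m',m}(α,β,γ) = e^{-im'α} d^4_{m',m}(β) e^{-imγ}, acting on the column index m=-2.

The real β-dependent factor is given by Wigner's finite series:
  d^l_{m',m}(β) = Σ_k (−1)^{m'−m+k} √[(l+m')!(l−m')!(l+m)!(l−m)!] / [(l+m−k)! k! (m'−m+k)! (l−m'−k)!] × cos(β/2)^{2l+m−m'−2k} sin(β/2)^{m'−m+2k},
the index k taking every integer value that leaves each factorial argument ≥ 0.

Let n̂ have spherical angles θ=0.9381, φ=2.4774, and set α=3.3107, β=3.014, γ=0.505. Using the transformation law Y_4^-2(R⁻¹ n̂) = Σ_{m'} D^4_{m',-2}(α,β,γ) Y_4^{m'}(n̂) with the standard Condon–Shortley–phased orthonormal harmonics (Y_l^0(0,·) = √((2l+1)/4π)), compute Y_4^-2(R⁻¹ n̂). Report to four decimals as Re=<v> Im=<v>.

Re=0.1844 Im=-0.1090

Need the full column D^4_{m',-2} for m'=−4..4 at α=3.3107, β=3.014, γ=0.505.
cos(β/2)=0.063753, sin(β/2)=0.997966
d^4_{-4,-2}: single k=2 term ⇒ +0.000000;  D = -0.000000+0.000000i
d^4_{-3,-2}: k∈[1..2] ⇒ +0.000000 -0.000012 = -0.000012;  D = +0.000001+0.000012i
d^4_{-2,-2}: k∈[0..2] ⇒ +0.000000 -0.000001 +0.000246 = +0.000245;  D = +0.000054+0.000239i
d^4_{-1,-2}: k∈[0..2] ⇒ -0.000000 +0.000022 -0.003627 = -0.003605;  D = +0.001376+0.003332i
d^4_{0,-2}: k∈[0..2] ⇒ +0.000001 -0.000415 +0.038091 = +0.037677;  D = +0.020039+0.031906i
d^4_{1,-2}: k∈[0..2] ⇒ -0.000015 +0.005441 -0.266653 = -0.261227;  D = +0.174185+0.194676i
d^4_{2,-2}: k∈[0..2] ⇒ +0.000246 -0.048181 +0.983841 = +0.935906;  D = +0.732544+0.582493i
d^4_{3,-2}: k∈[0..1] ⇒ -0.002879 +0.235166 = +0.232287;  D = -0.203552-0.111910i
d^4_{4,-2}: single k=0 term ⇒ +0.021246;  D = +0.020075+0.006956i
Y_4^{m'}(θ=0.9381,φ=2.4774) and Σ D·Y over m':
  (-0.0000+0.0000i)·(-0.1656+0.0872i)  (+0.0000+0.0000i)·(+0.1589-0.3542i)  (+0.0001+0.0002i)·(+0.0756+0.3057i)  (+0.0014+0.0033i)·(+0.0981+0.0768i)  (+0.0200+0.0319i)·(-0.3396+0.0000i)  (+0.1742+0.1947i)·(-0.0981+0.0768i)  (+0.7325+0.5825i)·(+0.0756-0.3057i)  (-0.2036-0.1119i)·(-0.1589-0.3542i)  (+0.0201+0.0070i)·(-0.1656-0.0872i)
Y_4^-2(R⁻¹ n̂) = +0.184423-0.109044i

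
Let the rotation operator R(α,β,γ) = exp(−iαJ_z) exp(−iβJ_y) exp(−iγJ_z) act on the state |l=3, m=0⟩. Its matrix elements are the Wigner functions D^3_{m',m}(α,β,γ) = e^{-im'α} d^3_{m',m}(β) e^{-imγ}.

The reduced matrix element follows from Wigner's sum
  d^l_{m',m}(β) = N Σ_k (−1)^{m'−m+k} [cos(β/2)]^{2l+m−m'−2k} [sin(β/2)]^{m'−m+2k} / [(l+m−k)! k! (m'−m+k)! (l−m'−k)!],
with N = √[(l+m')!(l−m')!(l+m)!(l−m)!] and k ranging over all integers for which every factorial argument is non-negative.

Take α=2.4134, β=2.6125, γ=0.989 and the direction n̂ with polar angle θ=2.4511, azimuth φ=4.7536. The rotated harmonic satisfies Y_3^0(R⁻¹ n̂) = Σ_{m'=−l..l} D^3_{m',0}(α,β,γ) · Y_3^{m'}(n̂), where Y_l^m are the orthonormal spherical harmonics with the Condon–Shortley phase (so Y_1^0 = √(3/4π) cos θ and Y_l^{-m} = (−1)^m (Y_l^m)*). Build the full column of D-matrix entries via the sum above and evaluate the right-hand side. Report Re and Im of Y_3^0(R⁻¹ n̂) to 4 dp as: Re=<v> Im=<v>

Re=-0.3337 Im=0.0000

Need the full column D^3_{m',0} for m'=−3..3 at α=2.4134, β=2.6125, γ=0.989.
cos(β/2)=0.261471, sin(β/2)=0.965211
d^3_{-3,0}: single k=3 term ⇒ +0.071888;  D = +0.041405+0.058766i
d^3_{-2,0}: k∈[2..3] ⇒ +0.023851 -0.325011 = -0.301161;  D = -0.034381+0.299192i
d^3_{-1,0}: k∈[1..3] ⇒ +0.004086 -0.167052 +0.758799 = +0.595833;  D = -0.444717+0.396540i
d^3_{0,0}: k∈[0..3] ⇒ +0.000320 -0.039191 +0.534048 -0.808601 = -0.313424;  D = -0.313424+0.000000i
d^3_{1,0}: k∈[0..2] ⇒ -0.004086 +0.167052 -0.758799 = -0.595833;  D = +0.444717+0.396540i
d^3_{2,0}: k∈[0..1] ⇒ +0.023851 -0.325011 = -0.301161;  D = -0.034381-0.299192i
d^3_{3,0}: single k=0 term ⇒ -0.071888;  D = -0.041405+0.058766i
Y_3^{m'}(θ=2.4511,φ=4.7536) and Σ D·Y over m':
  (+0.0414+0.0588i)·(-0.0133-0.1070i)  (-0.0344+0.2992i)·(+0.3185-0.0263i)  (-0.4447+0.3965i)·(+0.0167+0.4055i)  (-0.3134+0.0000i)·(+0.0081+0.0000i)  (+0.4447+0.3965i)·(-0.0167+0.4055i)  (-0.0344-0.2992i)·(+0.3185+0.0263i)  (-0.0414+0.0588i)·(+0.0133-0.1070i)
Y_3^0(R⁻¹ n̂) = -0.333708+0.000000i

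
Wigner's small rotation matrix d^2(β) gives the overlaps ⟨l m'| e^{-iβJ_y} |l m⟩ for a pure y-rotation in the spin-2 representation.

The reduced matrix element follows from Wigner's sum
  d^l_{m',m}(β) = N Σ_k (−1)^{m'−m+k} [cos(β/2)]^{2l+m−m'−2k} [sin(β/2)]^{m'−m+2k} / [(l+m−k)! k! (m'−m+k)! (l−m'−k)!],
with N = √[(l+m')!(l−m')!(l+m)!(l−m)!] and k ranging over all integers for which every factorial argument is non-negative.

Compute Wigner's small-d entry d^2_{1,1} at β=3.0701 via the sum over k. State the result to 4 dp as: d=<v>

d^2_{1,1}(β=3.0701) via Wigner's sum:
Half-angle: c=0.035739, s=0.999361. N=√(6·1·6·1)=6.000000
k: max(0,(1)−(1))=0 … min(2+(1),2−(1))=1
  k=0: (−1)^0·6.0000/(6)·0.0357^4·0.9994^0 = +0.000002
  k=1: (−1)^1·6.0000/(2)·0.0357^2·0.9994^2 = -0.003827
d^2_{1,1}(3.0701) = +0.000002 -0.003827 = -0.003825

d=-0.0038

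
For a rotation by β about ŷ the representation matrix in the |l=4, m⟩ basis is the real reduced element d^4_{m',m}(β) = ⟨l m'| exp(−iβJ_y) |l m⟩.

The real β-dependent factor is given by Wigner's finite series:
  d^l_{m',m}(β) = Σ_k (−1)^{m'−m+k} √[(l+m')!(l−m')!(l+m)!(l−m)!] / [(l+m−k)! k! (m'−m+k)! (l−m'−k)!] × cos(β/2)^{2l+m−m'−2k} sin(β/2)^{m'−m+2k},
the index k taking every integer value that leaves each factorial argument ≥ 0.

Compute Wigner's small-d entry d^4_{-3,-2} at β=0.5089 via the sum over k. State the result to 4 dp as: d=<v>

d=0.5970

d^4_{-3,-2}(β=0.5089) via Wigner's sum:
Half-angle: c=0.967802, s=0.251713. N=√(1·5040·2·720)=2693.993318
k∈{1,2} keeps every argument non-negative
  k=1: (−1)^0·2693.9933/(720)·0.9678^7·0.2517^1 = +0.748989
  k=2: (−1)^1·2693.9933/(240)·0.9678^5·0.2517^3 = -0.151997
d^4_{-3,-2}(0.5089) = +0.748989 -0.151997 = +0.596991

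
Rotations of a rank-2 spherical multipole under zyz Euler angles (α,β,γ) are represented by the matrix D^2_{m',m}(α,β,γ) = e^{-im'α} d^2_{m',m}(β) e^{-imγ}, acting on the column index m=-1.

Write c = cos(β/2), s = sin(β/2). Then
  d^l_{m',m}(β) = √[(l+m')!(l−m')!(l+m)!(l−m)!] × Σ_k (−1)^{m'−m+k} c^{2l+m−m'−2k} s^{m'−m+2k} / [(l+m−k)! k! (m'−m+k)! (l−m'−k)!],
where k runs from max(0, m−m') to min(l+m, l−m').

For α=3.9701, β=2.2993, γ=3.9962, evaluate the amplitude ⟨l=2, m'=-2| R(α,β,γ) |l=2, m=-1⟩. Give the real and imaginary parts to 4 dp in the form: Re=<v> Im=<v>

Re=0.1008 Im=-0.0735

Split into d^2_{-2,-1}(β=2.2993) × two z-phases.
c=cos(2.2993/2)=0.408807, s=sin(2.2993/2)=0.912621; N=√[1·24·1·6]=12.000000
Admissible k: 1..1 (factorial args all ≥0)
  k=1: (−1)^0·12.0000/(6)·0.4088^3·0.9126^1 = +0.124702
d^2_{-2,-1}(2.2993) = +0.124702
D = (-0.086112+0.996285i)·(+0.124702)·(-0.656515-0.754313i) = +0.100765-0.073465i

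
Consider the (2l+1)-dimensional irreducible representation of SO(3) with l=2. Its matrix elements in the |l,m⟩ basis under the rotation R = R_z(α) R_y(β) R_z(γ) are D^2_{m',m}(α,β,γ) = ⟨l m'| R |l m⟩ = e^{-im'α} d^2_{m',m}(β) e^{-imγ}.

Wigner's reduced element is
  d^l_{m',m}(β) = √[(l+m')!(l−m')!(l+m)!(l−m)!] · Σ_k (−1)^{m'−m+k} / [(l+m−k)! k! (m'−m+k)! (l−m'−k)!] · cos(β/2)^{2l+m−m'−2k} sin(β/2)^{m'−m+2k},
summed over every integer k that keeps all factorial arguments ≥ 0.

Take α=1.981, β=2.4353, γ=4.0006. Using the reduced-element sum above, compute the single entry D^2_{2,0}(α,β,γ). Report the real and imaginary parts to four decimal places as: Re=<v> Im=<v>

Split into d^2_{2,0}(β=2.4353) × two z-phases.
Half-angle: c=0.345852, s=0.938289. N=√(24·1·2·2)=9.797959
Admissible k: 0..0 (factorial args all ≥0)
  k=0: (−1)^2·9.7980/(4)·0.3459^2·0.9383^2 = +0.257946
d^2_{2,0}(2.4353) = +0.257946
D = (-0.681923+0.731424i)·(+0.257946)·(+1.000000+0.000000i) = -0.175899+0.188668i

Re=-0.1759 Im=0.1887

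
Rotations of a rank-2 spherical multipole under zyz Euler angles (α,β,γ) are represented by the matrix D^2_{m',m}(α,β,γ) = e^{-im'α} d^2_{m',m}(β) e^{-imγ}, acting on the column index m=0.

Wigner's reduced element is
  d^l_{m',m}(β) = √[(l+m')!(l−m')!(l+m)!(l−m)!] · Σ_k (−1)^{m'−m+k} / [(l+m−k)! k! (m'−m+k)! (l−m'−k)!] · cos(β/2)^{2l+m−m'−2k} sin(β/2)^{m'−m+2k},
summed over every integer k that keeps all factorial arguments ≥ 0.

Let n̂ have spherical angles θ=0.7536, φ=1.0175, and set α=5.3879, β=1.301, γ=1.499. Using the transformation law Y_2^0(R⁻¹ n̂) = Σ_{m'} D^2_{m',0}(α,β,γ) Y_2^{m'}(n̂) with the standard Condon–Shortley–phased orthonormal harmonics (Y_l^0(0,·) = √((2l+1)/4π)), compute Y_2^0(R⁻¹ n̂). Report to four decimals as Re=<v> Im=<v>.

Re=-0.3147 Im=0.0000

Need the full column D^2_{m',0} for m'=−2..2 at α=5.3879, β=1.301, γ=1.499.
cos(β/2)=0.795781, sin(β/2)=0.605584
d^2_{-2,0}: single k=2 term ⇒ +0.568869;  D = -0.124019-0.555186i
d^2_{-1,0}: k∈[1..2] ⇒ +0.747534 -0.432906 = +0.314629;  D = +0.196736-0.245532i
d^2_{0,0}: k∈[0..2] ⇒ +0.401028 -0.928959 +0.134493 = -0.393439;  D = -0.393439+0.000000i
d^2_{1,0}: k∈[0..1] ⇒ -0.747534 +0.432906 = -0.314629;  D = -0.196736-0.245532i
d^2_{2,0}: single k=0 term ⇒ +0.568869;  D = -0.124019+0.555186i
Y_2^{m'}(θ=0.7536,φ=1.0175) and Σ D·Y over m':
  (-0.1240-0.5552i)·(-0.0810-0.1617i)  (+0.1967-0.2455i)·(+0.2026-0.3280i)  (-0.3934+0.0000i)·(+0.1878+0.0000i)  (-0.1967-0.2455i)·(-0.2026-0.3280i)  (-0.1240+0.5552i)·(-0.0810+0.1617i)
Y_2^0(R⁻¹ n̂) = -0.314711+0.000000i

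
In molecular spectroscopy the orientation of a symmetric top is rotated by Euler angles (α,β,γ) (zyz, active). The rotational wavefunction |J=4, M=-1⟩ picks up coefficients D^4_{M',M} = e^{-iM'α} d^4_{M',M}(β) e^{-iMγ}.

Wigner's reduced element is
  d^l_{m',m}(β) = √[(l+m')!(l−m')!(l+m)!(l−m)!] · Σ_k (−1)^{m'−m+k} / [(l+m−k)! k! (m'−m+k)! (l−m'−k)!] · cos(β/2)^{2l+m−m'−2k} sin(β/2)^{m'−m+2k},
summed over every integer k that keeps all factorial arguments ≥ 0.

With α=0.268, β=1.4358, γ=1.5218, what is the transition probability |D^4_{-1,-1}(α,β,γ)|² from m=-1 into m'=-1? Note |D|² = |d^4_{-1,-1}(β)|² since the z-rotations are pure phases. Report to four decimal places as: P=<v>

P=0.0711

First d^4_{-1,-1}(β=1.4358), then the phase factors e^{-i(-1)α} and e^{-i(-1)γ}:
Half-angle: c=0.753189, s=0.657804. N=√(6·120·6·120)=720.000000
The bounds max(0,m−m')=0 and min(l+m,l−m')=3 give 4 terms
  k=0: (−1)^0·720.0000/(720)·0.7532^8·0.6578^0 = +0.103569
  k=1: (−1)^1·720.0000/(48)·0.7532^6·0.6578^2 = -1.184971
  k=2: (−1)^2·720.0000/(24)·0.7532^4·0.6578^4 = +1.807689
  k=3: (−1)^3·720.0000/(72)·0.7532^2·0.6578^6 = -0.459609
d^4_{-1,-1}(1.4358) = +0.103569 -1.184971 +1.807689 -0.459609 = +0.266678
|D^4_{-1,-1}|² = |d^4_{-1,-1}(β)|² = (+0.266678)² = 0.071117 (the z-rotation phases have unit modulus)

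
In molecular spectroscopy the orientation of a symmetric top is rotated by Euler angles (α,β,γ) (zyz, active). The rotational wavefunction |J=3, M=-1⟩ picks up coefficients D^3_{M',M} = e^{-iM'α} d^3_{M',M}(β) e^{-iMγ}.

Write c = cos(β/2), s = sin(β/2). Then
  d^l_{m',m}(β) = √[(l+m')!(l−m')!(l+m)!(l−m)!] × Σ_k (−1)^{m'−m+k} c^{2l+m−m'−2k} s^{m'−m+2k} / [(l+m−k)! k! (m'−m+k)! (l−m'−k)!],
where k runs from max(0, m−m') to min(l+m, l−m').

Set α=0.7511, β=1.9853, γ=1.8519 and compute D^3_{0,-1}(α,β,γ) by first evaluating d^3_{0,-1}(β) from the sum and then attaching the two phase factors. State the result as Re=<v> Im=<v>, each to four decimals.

First d^3_{0,-1}(β=1.9853), then the phase factors e^{-i(0)α} and e^{-i(-1)γ}:
Half-angle: c=0.546472, s=0.837477. N=√(6·6·2·24)=41.569219
The bounds max(0,m−m')=0 and min(l+m,l−m')=2 give 3 terms
  k=0: (−1)^1·41.5692/(12)·0.5465^5·0.8375^1 = -0.141386
  k=1: (−1)^2·41.5692/(4)·0.5465^3·0.8375^3 = +0.996175
  k=2: (−1)^3·41.5692/(12)·0.5465^1·0.8375^5 = -0.779872
d^3_{0,-1}(1.9853) = -0.141386 +0.996175 -0.779872 = +0.074917
Phases: e^{-i·(0)·0.7511}=+1.000000+0.000000i, e^{-i·(-1)·1.8519}=-0.277416+0.960750i ⇒ D=-0.020783+0.071976i

Re=-0.0208 Im=0.0720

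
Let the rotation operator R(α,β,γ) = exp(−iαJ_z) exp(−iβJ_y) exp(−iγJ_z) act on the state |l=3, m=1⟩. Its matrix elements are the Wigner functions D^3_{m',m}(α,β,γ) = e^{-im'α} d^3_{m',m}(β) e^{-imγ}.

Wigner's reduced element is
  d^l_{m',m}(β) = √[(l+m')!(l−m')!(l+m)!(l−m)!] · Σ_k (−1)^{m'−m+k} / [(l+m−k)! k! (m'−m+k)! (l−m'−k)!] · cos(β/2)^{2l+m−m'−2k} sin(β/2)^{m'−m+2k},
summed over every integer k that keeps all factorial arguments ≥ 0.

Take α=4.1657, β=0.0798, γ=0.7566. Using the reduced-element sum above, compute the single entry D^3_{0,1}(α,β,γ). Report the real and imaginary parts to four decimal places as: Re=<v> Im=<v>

Re=0.0996 Im=-0.0940

First d^3_{0,1}(β=0.0798), then the phase factors e^{-i(0)α} and e^{-i(1)γ}:
c=cos(0.0798/2)=0.999204, s=sin(0.0798/2)=0.039889; N=√[6·6·24·2]=41.569219
k∈{1,2,3} keeps every argument non-negative
  k=1: (−1)^0·41.5692/(12)·0.9992^5·0.0399^1 = +0.137632
  k=2: (−1)^1·41.5692/(4)·0.9992^3·0.0399^3 = -0.000658
  k=3: (−1)^2·41.5692/(12)·0.9992^1·0.0399^5 = +0.000000
d^3_{0,1}(0.0798) = +0.137632 -0.000658 +0.000000 = +0.136974
Phases: e^{-i·(0)·4.1657}=+1.000000+0.000000i, e^{-i·(1)·0.7566}=+0.727174-0.686453i ⇒ D=+0.099604-0.094026i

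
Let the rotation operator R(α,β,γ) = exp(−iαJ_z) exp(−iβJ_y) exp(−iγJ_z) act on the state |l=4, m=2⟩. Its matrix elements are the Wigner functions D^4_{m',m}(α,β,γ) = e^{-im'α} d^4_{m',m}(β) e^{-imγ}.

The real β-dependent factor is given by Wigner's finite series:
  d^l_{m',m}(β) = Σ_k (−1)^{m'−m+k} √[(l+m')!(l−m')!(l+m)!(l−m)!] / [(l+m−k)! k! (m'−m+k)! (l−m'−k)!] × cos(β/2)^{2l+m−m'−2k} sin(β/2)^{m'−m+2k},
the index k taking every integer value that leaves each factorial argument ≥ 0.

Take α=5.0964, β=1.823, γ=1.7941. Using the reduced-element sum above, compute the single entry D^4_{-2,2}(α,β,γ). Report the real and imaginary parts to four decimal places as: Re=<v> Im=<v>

Re=-0.1151 Im=-0.0383

Split into d^4_{-2,2}(β=1.823) × two z-phases.
c=cos(1.823/2)=0.612561, s=sin(1.823/2)=0.790423; N=√[2·720·720·2]=1440.000000
The bounds max(0,m−m')=4 and min(l+m,l−m')=6 give 3 terms
  k=4: (−1)^0·1440.0000/(96)·0.6126^4·0.7904^4 = +0.824380
  k=5: (−1)^1·1440.0000/(120)·0.6126^2·0.7904^6 = -1.098092
  k=6: (−1)^2·1440.0000/(1440)·0.6126^0·0.7904^8 = +0.152363
d^4_{-2,2}(1.823) = +0.824380 -1.098092 +0.152363 = -0.121349
Attach z-rotation phases: D = e^{-i(-2)(5.0964)}·(-0.121349)·e^{-i(2)(1.7941)} = -0.115135-0.038335i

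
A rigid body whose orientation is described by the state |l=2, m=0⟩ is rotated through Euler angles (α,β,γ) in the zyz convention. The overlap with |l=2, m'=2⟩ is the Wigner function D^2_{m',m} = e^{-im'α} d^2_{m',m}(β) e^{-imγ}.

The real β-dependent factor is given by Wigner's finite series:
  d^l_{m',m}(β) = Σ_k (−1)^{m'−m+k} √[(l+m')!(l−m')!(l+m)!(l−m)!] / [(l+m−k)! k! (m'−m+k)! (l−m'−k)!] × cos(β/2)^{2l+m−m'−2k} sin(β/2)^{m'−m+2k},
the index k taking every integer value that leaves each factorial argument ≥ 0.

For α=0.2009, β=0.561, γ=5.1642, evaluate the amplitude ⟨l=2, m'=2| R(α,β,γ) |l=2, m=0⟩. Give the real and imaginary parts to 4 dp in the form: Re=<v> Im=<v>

D^2_{2,0}(0.2009,0.561,5.1642) = e^{-i·2·0.2009}·d^2_{2,0}(0.561)·e^{-i·0·5.1642}. Compute d first:
Half-angle: c=0.960917, s=0.276836. N=√(24·1·2·2)=9.797959
k: max(0,(0)−(2))=0 … min(2+(0),2−(2))=0
  k=0: (−1)^2·9.7980/(4)·0.9609^2·0.2768^2 = +0.173338
d^2_{2,0}(0.561) = +0.173338
Attach z-rotation phases: D = e^{-i(2)(0.2009)}·(+0.173338)·e^{-i(0)(5.1642)} = +0.159533-0.067788i

Re=0.1595 Im=-0.0678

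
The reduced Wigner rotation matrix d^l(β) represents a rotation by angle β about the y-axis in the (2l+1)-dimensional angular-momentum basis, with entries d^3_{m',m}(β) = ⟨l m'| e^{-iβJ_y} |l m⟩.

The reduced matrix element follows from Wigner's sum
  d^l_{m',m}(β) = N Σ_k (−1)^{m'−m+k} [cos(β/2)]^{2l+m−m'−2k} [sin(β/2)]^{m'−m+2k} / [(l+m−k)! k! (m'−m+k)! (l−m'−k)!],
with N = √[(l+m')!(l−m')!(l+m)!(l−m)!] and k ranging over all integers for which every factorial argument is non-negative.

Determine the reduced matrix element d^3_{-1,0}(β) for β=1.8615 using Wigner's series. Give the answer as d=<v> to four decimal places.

d^3_{-1,0}(β=1.8615) via Wigner's sum:
With c≡cos(β/2)=0.597233 and s≡sin(β/2)=0.802068, N=[2·24·6·6]^{1/2}=41.569219
k: max(0,(0)−(-1))=1 … min(3+(0),3−(-1))=3
  k=1: (−1)^0·41.5692/(12)·0.5972^5·0.8021^1 = +0.211115
  k=2: (−1)^1·41.5692/(4)·0.5972^3·0.8021^3 = -1.142289
  k=3: (−1)^2·41.5692/(12)·0.5972^1·0.8021^5 = +0.686737
d^3_{-1,0}(1.8615) = +0.211115 -1.142289 +0.686737 = -0.244437

d=-0.2444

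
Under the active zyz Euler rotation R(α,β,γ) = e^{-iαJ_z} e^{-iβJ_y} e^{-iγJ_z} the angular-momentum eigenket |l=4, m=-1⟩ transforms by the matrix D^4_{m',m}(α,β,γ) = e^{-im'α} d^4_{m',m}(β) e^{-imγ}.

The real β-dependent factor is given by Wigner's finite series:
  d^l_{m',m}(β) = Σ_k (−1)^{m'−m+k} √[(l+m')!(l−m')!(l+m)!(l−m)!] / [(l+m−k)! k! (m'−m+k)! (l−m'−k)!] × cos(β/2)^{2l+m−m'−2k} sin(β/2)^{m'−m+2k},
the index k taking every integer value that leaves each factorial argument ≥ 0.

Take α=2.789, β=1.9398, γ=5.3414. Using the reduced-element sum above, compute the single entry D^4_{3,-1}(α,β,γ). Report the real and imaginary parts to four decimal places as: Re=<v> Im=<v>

Split into d^4_{3,-1}(β=1.9398) × two z-phases.
Half-angle: c=0.565382, s=0.824829. N=√(5040·1·6·120)=1904.940944
The bounds max(0,m−m')=0 and min(l+m,l−m')=1 give 2 terms
  k=0: (−1)^4·1904.9409/(144)·0.5654^4·0.8248^4 = +0.625667
  k=1: (−1)^5·1904.9409/(240)·0.5654^2·0.8248^6 = -0.798984
d^4_{3,-1}(1.9398) = +0.625667 -0.798984 = -0.173318
D = (-0.490809-0.871267i)·(-0.173318)·(+0.588345-0.808610i) = +0.172153+0.020059i

Re=0.1722 Im=0.0201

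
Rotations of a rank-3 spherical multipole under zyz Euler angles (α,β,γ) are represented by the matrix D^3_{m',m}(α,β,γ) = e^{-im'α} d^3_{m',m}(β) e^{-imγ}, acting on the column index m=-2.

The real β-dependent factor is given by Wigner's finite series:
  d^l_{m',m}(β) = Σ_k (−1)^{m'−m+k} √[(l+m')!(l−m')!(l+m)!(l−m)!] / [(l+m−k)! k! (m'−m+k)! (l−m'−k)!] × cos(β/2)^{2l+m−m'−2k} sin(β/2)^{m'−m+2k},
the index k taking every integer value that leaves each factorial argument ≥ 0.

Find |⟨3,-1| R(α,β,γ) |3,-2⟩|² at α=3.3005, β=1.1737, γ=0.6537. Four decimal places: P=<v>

Split into d^3_{-1,-2}(β=1.1737) × two z-phases.
With c≡cos(β/2)=0.832689 and s≡sin(β/2)=0.553741, N=[2·24·1·120]^{1/2}=75.894664
The bounds max(0,m−m')=0 and min(l+m,l−m')=1 give 2 terms
  k=0: (−1)^1·75.8947/(24)·0.8327^5·0.5537^1 = -0.701005
  k=1: (−1)^2·75.8947/(12)·0.8327^3·0.5537^3 = +0.620009
d^3_{-1,-2}(1.1737) = -0.701005 +0.620009 = -0.080995
|D^3_{-1,-2}|² = |d^3_{-1,-2}(β)|² = (-0.080995)² = 0.006560 (the z-rotation phases have unit modulus)

P=0.0066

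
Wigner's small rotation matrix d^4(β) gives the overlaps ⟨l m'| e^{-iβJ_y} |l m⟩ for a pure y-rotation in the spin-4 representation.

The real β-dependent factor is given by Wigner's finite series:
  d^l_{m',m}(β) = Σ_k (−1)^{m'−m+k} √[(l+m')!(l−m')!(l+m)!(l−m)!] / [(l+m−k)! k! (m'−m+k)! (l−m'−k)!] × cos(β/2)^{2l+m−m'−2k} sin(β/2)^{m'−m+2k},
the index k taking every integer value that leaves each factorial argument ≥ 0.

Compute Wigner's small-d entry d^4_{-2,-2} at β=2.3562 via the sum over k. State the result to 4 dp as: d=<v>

d^4_{-2,-2}(β=2.3562) via Wigner's sum:
c=cos(2.3562/2)=0.382681, s=sin(2.3562/2)=0.923881; N=√[2·720·2·720]=1440.000000
k∈{0,1,2} keeps every argument non-negative
  k=0: (−1)^0·1440.0000/(1440)·0.3827^8·0.9239^0 = +0.000460
  k=1: (−1)^1·1440.0000/(120)·0.3827^6·0.9239^2 = -0.032169
  k=2: (−1)^2·1440.0000/(96)·0.3827^4·0.9239^4 = +0.234370
d^4_{-2,-2}(2.3562) = +0.000460 -0.032169 +0.234370 = +0.202661

d=0.2027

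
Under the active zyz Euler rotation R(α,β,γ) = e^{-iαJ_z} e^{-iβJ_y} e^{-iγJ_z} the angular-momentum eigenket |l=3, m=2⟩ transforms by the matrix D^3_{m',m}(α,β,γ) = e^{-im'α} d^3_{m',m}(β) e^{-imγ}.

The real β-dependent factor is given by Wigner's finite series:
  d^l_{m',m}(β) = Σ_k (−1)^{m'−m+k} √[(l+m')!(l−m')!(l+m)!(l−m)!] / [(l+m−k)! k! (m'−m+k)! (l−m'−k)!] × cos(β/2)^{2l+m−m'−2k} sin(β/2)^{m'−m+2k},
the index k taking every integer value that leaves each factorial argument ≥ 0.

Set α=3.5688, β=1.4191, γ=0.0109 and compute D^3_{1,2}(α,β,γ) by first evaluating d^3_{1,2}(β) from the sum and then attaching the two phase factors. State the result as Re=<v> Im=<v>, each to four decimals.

Re=0.2215 Im=-0.1067

D^3_{1,2}(3.5688,1.4191,0.0109) = e^{-i·1·3.5688}·d^3_{1,2}(1.4191)·e^{-i·2·0.0109}. Compute d first:
Half-angle: c=0.758655, s=0.651492. N=√(24·2·120·1)=75.894664
The bounds max(0,m−m')=1 and min(l+m,l−m')=2 give 2 terms
  k=1: (−1)^0·75.8947/(24)·0.7587^5·0.6515^1 = +0.517763
  k=2: (−1)^1·75.8947/(12)·0.7587^3·0.6515^3 = -0.763645
d^3_{1,2}(1.4191) = +0.517763 -0.763645 = -0.245881
Attach z-rotation phases: D = e^{-i(1)(3.5688)}·(-0.245881)·e^{-i(2)(0.0109)} = +0.221509-0.106730i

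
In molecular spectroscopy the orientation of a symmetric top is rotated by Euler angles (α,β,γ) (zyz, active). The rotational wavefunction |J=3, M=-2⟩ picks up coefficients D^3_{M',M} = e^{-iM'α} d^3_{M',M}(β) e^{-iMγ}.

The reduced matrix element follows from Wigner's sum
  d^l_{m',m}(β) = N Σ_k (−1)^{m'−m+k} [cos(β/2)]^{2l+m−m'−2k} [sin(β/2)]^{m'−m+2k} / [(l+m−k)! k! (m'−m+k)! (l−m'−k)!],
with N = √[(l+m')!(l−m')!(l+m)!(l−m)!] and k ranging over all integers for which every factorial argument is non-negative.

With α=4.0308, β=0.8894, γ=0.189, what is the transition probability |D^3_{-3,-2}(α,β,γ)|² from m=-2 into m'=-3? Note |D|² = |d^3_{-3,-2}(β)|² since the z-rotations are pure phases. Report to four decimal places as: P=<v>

P=0.3991

Split into d^3_{-3,-2}(β=0.8894) × two z-phases.
With c≡cos(β/2)=0.902740 and s≡sin(β/2)=0.430187, N=[1·720·1·120]^{1/2}=293.938769
Admissible k: 1..1 (factorial args all ≥0)
  k=1: (−1)^0·293.9388/(120)·0.9027^5·0.4302^1 = +0.631751
d^3_{-3,-2}(0.8894) = +0.631751
|D^3_{-3,-2}|² = |d^3_{-3,-2}(β)|² = (+0.631751)² = 0.399109 (the z-rotation phases have unit modulus)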